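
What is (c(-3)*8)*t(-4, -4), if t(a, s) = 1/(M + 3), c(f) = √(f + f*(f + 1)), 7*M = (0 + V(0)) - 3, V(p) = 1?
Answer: 56*√3/19 ≈ 5.1050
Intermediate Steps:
M = -2/7 (M = ((0 + 1) - 3)/7 = (1 - 3)/7 = (⅐)*(-2) = -2/7 ≈ -0.28571)
c(f) = √(f + f*(1 + f))
t(a, s) = 7/19 (t(a, s) = 1/(-2/7 + 3) = 1/(19/7) = 7/19)
(c(-3)*8)*t(-4, -4) = (√(-3*(2 - 3))*8)*(7/19) = (√(-3*(-1))*8)*(7/19) = (√3*8)*(7/19) = (8*√3)*(7/19) = 56*√3/19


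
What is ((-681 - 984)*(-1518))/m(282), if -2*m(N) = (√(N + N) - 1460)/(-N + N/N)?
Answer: -518459921100/532759 - 710219070*√141/532759 ≈ -9.8899e+5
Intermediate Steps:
m(N) = -(-1460 + √2*√N)/(2*(1 - N)) (m(N) = -(√(N + N) - 1460)/(2*(-N + N/N)) = -(√(2*N) - 1460)/(2*(-N + 1)) = -(√2*√N - 1460)/(2*(1 - N)) = -(-1460 + √2*√N)/(2*(1 - N)))
((-681 - 984)*(-1518))/m(282) = ((-681 - 984)*(-1518))/(((-1460 + √2*√282)/(2*(-1 + 282)))) = (-1665*(-1518))/(((½)*(-1460 + 2*√141)/281)) = 2527470/(((½)*(1/281)*(-1460 + 2*√141))) = 2527470/(-730/281 + √141/281)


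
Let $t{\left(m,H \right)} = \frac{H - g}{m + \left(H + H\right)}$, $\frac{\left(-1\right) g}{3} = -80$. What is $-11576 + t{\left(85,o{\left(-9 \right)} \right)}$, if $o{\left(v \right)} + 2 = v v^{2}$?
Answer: $- \frac{15939181}{1377} \approx -11575.0$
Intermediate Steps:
$g = 240$ ($g = \left(-3\right) \left(-80\right) = 240$)
$o{\left(v \right)} = -2 + v^{3}$ ($o{\left(v \right)} = -2 + v v^{2} = -2 + v^{3}$)
$t{\left(m,H \right)} = \frac{-240 + H}{m + 2 H}$ ($t{\left(m,H \right)} = \frac{H - 240}{m + \left(H + H\right)} = \frac{H - 240}{m + 2 H} = \frac{-240 + H}{m + 2 H}$)
$-11576 + t{\left(85,o{\left(-9 \right)} \right)} = -11576 + \frac{-240 + \left(-2 + \left(-9\right)^{3}\right)}{85 + 2 \left(-2 + \left(-9\right)^{3}\right)} = -11576 + \frac{-240 - 731}{85 + 2 \left(-2 - 729\right)} = -11576 + \frac{-240 - 731}{85 + 2 \left(-731\right)} = -11576 + \frac{1}{85 - 1462} \left(-971\right) = -11576 + \frac{1}{-1377} \left(-971\right) = -11576 - - \frac{971}{1377} = -11576 + \frac{971}{1377} = - \frac{15939181}{1377}$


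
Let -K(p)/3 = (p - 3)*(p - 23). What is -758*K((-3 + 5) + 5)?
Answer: -145536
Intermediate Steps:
K(p) = -3*(-23 + p)*(-3 + p) (K(p) = -3*(p - 3)*(p - 23) = -3*(-3 + p)*(-23 + p) = -3*(-23 + p)*(-3 + p))
-758*K((-3 + 5) + 5) = -758*(-207 - 3*((-3 + 5) + 5)² + 78*((-3 + 5) + 5)) = -758*(-207 - 3*(2 + 5)² + 78*(2 + 5)) = -758*(-207 - 3*7² + 78*7) = -758*(-207 - 3*49 + 546) = -758*(-207 - 147 + 546) = -758*192 = -145536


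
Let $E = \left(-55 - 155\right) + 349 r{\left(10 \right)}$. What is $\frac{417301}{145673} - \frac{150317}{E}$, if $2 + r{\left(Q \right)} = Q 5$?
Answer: $- \frac{14994135199}{2409722766} \approx -6.2224$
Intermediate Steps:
$r{\left(Q \right)} = -2 + 5 Q$ ($r{\left(Q \right)} = -2 + Q 5 = -2 + 5 Q$)
$E = 16542$ ($E = \left(-55 - 155\right) + 349 \left(-2 + 5 \cdot 10\right) = \left(-55 - 155\right) + 349 \left(-2 + 50\right) = -210 + 349 \cdot 48 = -210 + 16752 = 16542$)
$\frac{417301}{145673} - \frac{150317}{E} = \frac{417301}{145673} - \frac{150317}{16542} = - \frac{14994135199}{2409722766}$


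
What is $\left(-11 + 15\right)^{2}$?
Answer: $16$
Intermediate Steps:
$\left(-11 + 15\right)^{2} = 4^{2} = 16$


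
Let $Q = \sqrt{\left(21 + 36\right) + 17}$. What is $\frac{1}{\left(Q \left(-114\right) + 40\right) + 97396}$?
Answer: $\frac{24359}{2373203098} + \frac{57 \sqrt{74}}{4746406196} \approx 1.0367 \cdot 10^{-5}$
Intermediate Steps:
$Q = \sqrt{74}$ ($Q = \sqrt{57 + 17} = \sqrt{74} \approx 8.6023$)
$\frac{1}{\left(Q \left(-114\right) + 40\right) + 97396} = \frac{1}{\left(\sqrt{74} \left(-114\right) + 40\right) + 97396} = \frac{1}{\left(- 114 \sqrt{74} + 40\right) + 97396} = \frac{1}{\left(40 - 114 \sqrt{74}\right) + 97396} = \frac{1}{97436 - 114 \sqrt{74}}$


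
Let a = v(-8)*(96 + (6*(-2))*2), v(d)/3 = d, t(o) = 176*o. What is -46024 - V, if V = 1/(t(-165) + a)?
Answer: -1416066431/30768 ≈ -46024.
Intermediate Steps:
v(d) = 3*d
a = -1728 (a = (3*(-8))*(96 + (6*(-2))*2) = -24*(96 - 12*2) = -24*(96 - 24) = -24*72 = -1728)
V = -1/30768 (V = 1/(176*(-165) - 1728) = 1/(-29040 - 1728) = 1/(-30768) = -1/30768 ≈ -3.2501e-5)
-46024 - V = -46024 - 1*(-1/30768) = -46024 + 1/30768 = -1416066431/30768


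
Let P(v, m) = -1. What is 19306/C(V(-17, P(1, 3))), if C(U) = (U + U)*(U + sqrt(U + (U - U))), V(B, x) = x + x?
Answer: 9653/6 + 9653*I*sqrt(2)/12 ≈ 1608.8 + 1137.6*I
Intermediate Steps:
V(B, x) = 2*x
C(U) = 2*U*(U + sqrt(U)) (C(U) = (2*U)*(U + sqrt(U + 0)) = (2*U)*(U + sqrt(U)) = 2*U*(U + sqrt(U)))
19306/C(V(-17, P(1, 3))) = 19306/(2*(2*(-1))**2 + 2*(2*(-1))**(3/2)) = 19306/(2*(-2)**2 + 2*(-2)**(3/2)) = 19306/(2*4 + 2*(-2*I*sqrt(2))) = 19306/(8 - 4*I*sqrt(2))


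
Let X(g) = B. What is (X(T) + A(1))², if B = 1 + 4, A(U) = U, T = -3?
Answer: 36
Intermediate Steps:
B = 5
X(g) = 5
(X(T) + A(1))² = (5 + 1)² = 6² = 36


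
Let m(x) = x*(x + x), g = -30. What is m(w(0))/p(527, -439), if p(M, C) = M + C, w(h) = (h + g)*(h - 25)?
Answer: 140625/11 ≈ 12784.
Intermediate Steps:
w(h) = (-30 + h)*(-25 + h) (w(h) = (h - 30)*(h - 25) = (-30 + h)*(-25 + h))
m(x) = 2*x² (m(x) = x*(2*x) = 2*x²)
p(M, C) = C + M
m(w(0))/p(527, -439) = (2*(750 + 0² - 55*0)²)/(-439 + 527) = (2*(750 + 0 + 0)²)/88 = (2*750²)*(1/88) = (2*562500)*(1/88) = 1125000*(1/88) = 140625/11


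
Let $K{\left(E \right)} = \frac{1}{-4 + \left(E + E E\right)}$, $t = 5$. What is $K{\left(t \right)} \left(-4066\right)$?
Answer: $- \frac{2033}{13} \approx -156.38$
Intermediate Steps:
$K{\left(E \right)} = \frac{1}{-4 + E + E^{2}}$ ($K{\left(E \right)} = \frac{1}{-4 + \left(E + E^{2}\right)} = \frac{1}{-4 + E + E^{2}}$)
$K{\left(t \right)} \left(-4066\right) = \frac{1}{-4 + 5 + 5^{2}} \left(-4066\right) = \frac{1}{-4 + 5 + 25} \left(-4066\right) = \frac{1}{26} \left(-4066\right) = - \frac{2033}{13}$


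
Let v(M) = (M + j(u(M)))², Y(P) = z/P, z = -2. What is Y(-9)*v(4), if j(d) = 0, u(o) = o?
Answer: 32/9 ≈ 3.5556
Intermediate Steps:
Y(P) = -2/P
v(M) = M² (v(M) = (M + 0)² = M²)
Y(-9)*v(4) = -2/(-9)*4² = -2*(-⅑)*16 = (2/9)*16 = 32/9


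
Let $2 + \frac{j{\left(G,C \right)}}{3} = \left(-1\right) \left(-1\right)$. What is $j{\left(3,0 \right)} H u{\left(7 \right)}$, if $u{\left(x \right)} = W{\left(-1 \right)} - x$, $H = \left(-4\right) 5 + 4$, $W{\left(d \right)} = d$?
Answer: $-384$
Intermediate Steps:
$j{\left(G,C \right)} = -3$ ($j{\left(G,C \right)} = -6 + 3 \left(\left(-1\right) \left(-1\right)\right) = -6 + 3 \cdot 1 = -6 + 3 = -3$)
$H = -16$ ($H = -20 + 4 = -16$)
$u{\left(x \right)} = -1 - x$
$j{\left(3,0 \right)} H u{\left(7 \right)} = \left(-3\right) \left(-16\right) \left(-1 - 7\right) = 48 \left(-1 - 7\right) = 48 \left(-8\right) = -384$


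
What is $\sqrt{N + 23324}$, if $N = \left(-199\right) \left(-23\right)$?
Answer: $\sqrt{27901} \approx 167.04$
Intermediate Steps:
$N = 4577$
$\sqrt{N + 23324} = \sqrt{4577 + 23324} = \sqrt{27901}$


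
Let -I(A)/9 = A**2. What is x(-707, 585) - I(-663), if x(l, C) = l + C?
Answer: 3955999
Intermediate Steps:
I(A) = -9*A**2
x(l, C) = C + l
x(-707, 585) - I(-663) = (585 - 707) - (-9)*(-663)**2 = -122 - (-9)*439569 = -122 - 1*(-3956121) = -122 + 3956121 = 3955999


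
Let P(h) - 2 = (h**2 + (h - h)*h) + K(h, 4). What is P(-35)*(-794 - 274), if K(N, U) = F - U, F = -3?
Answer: -1302960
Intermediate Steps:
K(N, U) = -3 - U
P(h) = -5 + h**2 (P(h) = 2 + ((h**2 + (h - h)*h) + (-3 - 1*4)) = 2 + ((h**2 + 0*h) + (-3 - 4)) = 2 + ((h**2 + 0) - 7) = 2 + (h**2 - 7) = 2 + (-7 + h**2) = -5 + h**2)
P(-35)*(-794 - 274) = (-5 + (-35)**2)*(-794 - 274) = (-5 + 1225)*(-1068) = 1220*(-1068) = -1302960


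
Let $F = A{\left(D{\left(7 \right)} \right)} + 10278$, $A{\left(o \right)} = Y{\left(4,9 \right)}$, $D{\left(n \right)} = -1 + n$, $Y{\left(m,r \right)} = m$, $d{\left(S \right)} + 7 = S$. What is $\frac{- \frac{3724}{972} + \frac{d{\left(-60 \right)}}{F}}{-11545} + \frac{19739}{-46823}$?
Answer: $- \frac{568932004963801}{1350632035057410} \approx -0.42123$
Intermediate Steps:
$d{\left(S \right)} = -7 + S$
$A{\left(o \right)} = 4$
$F = 10282$ ($F = 4 + 10278 = 10282$)
$\frac{- \frac{3724}{972} + \frac{d{\left(-60 \right)}}{F}}{-11545} + \frac{19739}{-46823} = \frac{- \frac{3724}{972} + \frac{-7 - 60}{10282}}{-11545} + \frac{19739}{-46823} = \left(\left(-3724\right) \frac{1}{972} - \frac{67}{10282}\right) \left(- \frac{1}{11545}\right) + 19739 \left(- \frac{1}{46823}\right) = \left(- \frac{931}{243} - \frac{67}{10282}\right) \left(- \frac{1}{11545}\right) - \frac{19739}{46823} = \left(- \frac{9588823}{2498526}\right) \left(- \frac{1}{11545}\right) - \frac{19739}{46823} = \frac{9588823}{28845482670} - \frac{19739}{46823} = - \frac{568932004963801}{1350632035057410}$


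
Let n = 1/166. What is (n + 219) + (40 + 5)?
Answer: 43825/166 ≈ 264.01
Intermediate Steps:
n = 1/166 ≈ 0.0060241
(n + 219) + (40 + 5) = (1/166 + 219) + (40 + 5) = 36355/166 + 45 = 43825/166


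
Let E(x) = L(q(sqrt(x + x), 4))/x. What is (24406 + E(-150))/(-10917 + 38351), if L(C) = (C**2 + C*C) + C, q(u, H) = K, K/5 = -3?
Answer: 244031/274340 ≈ 0.88952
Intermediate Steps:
K = -15 (K = 5*(-3) = -15)
q(u, H) = -15
L(C) = C + 2*C**2 (L(C) = (C**2 + C**2) + C = 2*C**2 + C = C + 2*C**2)
E(x) = 435/x (E(x) = (-15*(1 + 2*(-15)))/x = (-15*(1 - 30))/x = (-15*(-29))/x = 435/x)
(24406 + E(-150))/(-10917 + 38351) = (24406 + 435/(-150))/(-10917 + 38351) = (24406 + 435*(-1/150))/27434 = (24406 - 29/10)*(1/27434) = (244031/10)*(1/27434) = 244031/274340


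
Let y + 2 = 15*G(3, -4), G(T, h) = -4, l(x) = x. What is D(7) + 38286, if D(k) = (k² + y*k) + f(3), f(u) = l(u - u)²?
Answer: 37901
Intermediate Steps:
f(u) = 0 (f(u) = (u - u)² = 0² = 0)
y = -62 (y = -2 + 15*(-4) = -2 - 60 = -62)
D(k) = k² - 62*k (D(k) = (k² - 62*k) + 0 = k² - 62*k)
D(7) + 38286 = 7*(-62 + 7) + 38286 = 7*(-55) + 38286 = -385 + 38286 = 37901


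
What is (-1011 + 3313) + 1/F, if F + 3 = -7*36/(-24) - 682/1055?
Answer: 33291332/14461 ≈ 2302.1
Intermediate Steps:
F = 14461/2110 (F = -3 + (-7*36/(-24) - 682/1055) = -3 + (-252*(-1/24) - 682*1/1055) = -3 + (21/2 - 682/1055) = -3 + 20791/2110 = 14461/2110 ≈ 6.8536)
(-1011 + 3313) + 1/F = (-1011 + 3313) + 1/(14461/2110) = 2302 + 2110/14461 = 33291332/14461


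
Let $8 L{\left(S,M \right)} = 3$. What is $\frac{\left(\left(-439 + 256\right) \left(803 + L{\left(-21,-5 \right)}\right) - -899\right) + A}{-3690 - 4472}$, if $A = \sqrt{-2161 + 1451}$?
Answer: $\frac{1168949}{65296} - \frac{i \sqrt{710}}{8162} \approx 17.902 - 0.0032646 i$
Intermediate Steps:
$L{\left(S,M \right)} = \frac{3}{8}$ ($L{\left(S,M \right)} = \frac{1}{8} \cdot 3 = \frac{3}{8}$)
$A = i \sqrt{710}$ ($A = \sqrt{-710} = i \sqrt{710} \approx 26.646 i$)
$\frac{\left(\left(-439 + 256\right) \left(803 + L{\left(-21,-5 \right)}\right) - -899\right) + A}{-3690 - 4472} = \frac{\left(\left(-439 + 256\right) \left(803 + \frac{3}{8}\right) - -899\right) + i \sqrt{710}}{-3690 - 4472} = \frac{\left(\left(-183\right) \frac{6427}{8} + 899\right) + i \sqrt{710}}{-8162} = \left(\left(- \frac{1176141}{8} + 899\right) + i \sqrt{710}\right) \left(- \frac{1}{8162}\right) = \left(- \frac{1168949}{8} + i \sqrt{710}\right) \left(- \frac{1}{8162}\right) = \frac{1168949}{65296} - \frac{i \sqrt{710}}{8162}$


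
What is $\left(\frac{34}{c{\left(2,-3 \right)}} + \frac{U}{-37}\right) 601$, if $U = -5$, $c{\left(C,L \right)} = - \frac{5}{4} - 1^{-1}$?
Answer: $- \frac{2997187}{333} \approx -9000.6$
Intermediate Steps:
$c{\left(C,L \right)} = - \frac{9}{4}$ ($c{\left(C,L \right)} = \left(-5\right) \frac{1}{4} - 1 = - \frac{5}{4} - 1 = - \frac{9}{4}$)
$\left(\frac{34}{c{\left(2,-3 \right)}} + \frac{U}{-37}\right) 601 = \left(\frac{34}{- \frac{9}{4}} - \frac{5}{-37}\right) 601 = \left(34 \left(- \frac{4}{9}\right) - - \frac{5}{37}\right) 601 = \left(- \frac{136}{9} + \frac{5}{37}\right) 601 = \left(- \frac{4987}{333}\right) 601 = - \frac{2997187}{333}$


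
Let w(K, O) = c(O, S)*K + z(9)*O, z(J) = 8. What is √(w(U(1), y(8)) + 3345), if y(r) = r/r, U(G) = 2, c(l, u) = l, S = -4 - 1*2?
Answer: √3355 ≈ 57.922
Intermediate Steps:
S = -6 (S = -4 - 2 = -6)
y(r) = 1
w(K, O) = 8*O + K*O (w(K, O) = O*K + 8*O = K*O + 8*O = 8*O + K*O)
√(w(U(1), y(8)) + 3345) = √(1*(8 + 2) + 3345) = √(1*10 + 3345) = √(10 + 3345) = √3355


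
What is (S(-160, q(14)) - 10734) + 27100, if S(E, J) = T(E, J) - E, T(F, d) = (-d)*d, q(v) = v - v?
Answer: 16526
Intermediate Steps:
q(v) = 0
T(F, d) = -d²
S(E, J) = -E - J² (S(E, J) = -J² - E = -E - J²)
(S(-160, q(14)) - 10734) + 27100 = ((-1*(-160) - 1*0²) - 10734) + 27100 = ((160 - 1*0) - 10734) + 27100 = ((160 + 0) - 10734) + 27100 = (160 - 10734) + 27100 = -10574 + 27100 = 16526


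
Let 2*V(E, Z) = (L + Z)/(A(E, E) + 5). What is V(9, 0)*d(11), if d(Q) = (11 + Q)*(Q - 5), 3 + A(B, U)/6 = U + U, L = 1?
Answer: 66/95 ≈ 0.69474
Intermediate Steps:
A(B, U) = -18 + 12*U (A(B, U) = -18 + 6*(U + U) = -18 + 6*(2*U) = -18 + 12*U)
V(E, Z) = (1 + Z)/(2*(-13 + 12*E)) (V(E, Z) = ((1 + Z)/((-18 + 12*E) + 5))/2 = ((1 + Z)/(-13 + 12*E))/2 = (1 + Z)/(2*(-13 + 12*E)))
d(Q) = (-5 + Q)*(11 + Q) (d(Q) = (11 + Q)*(-5 + Q) = (-5 + Q)*(11 + Q))
V(9, 0)*d(11) = ((1 + 0)/(2*(-13 + 12*9)))*(-55 + 11² + 6*11) = ((½)*1/(-13 + 108))*(-55 + 121 + 66) = ((½)*1/95)*132 = ((½)*(1/95)*1)*132 = (1/190)*132 = 66/95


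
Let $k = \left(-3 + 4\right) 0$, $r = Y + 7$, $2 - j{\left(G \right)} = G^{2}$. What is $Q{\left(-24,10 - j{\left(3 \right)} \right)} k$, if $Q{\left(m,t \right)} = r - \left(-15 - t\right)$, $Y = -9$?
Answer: $0$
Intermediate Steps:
$j{\left(G \right)} = 2 - G^{2}$
$r = -2$ ($r = -9 + 7 = -2$)
$k = 0$ ($k = 1 \cdot 0 = 0$)
$Q{\left(m,t \right)} = 13 + t$ ($Q{\left(m,t \right)} = -2 - \left(-15 - t\right) = -2 + \left(15 + t\right) = 13 + t$)
$Q{\left(-24,10 - j{\left(3 \right)} \right)} k = \left(13 + \left(10 - \left(2 - 3^{2}\right)\right)\right) 0 = \left(13 + \left(10 - \left(2 - 9\right)\right)\right) 0 = \left(13 + \left(10 - -7\right)\right) 0 = \left(13 + \left(10 + 7\right)\right) 0 = \left(13 + 17\right) 0 = 30 \cdot 0 = 0$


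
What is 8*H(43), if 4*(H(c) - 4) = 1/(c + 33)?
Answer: 1217/38 ≈ 32.026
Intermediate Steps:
H(c) = 4 + 1/(4*(33 + c)) (H(c) = 4 + 1/(4*(c + 33)) = 4 + 1/(4*(33 + c)))
8*H(43) = 8*((529 + 16*43)/(4*(33 + 43))) = 8*((¼)*(529 + 688)/76) = 8*((¼)*(1/76)*1217) = 8*(1217/304) = 1217/38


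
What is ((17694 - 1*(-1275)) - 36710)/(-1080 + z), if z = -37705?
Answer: 17741/38785 ≈ 0.45742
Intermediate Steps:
((17694 - 1*(-1275)) - 36710)/(-1080 + z) = ((17694 - 1*(-1275)) - 36710)/(-1080 - 37705) = ((17694 + 1275) - 36710)/(-38785) = (18969 - 36710)*(-1/38785) = -17741*(-1/38785) = 17741/38785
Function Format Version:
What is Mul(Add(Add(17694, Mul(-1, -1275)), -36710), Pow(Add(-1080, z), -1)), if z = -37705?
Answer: Rational(17741, 38785) ≈ 0.45742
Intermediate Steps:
Mul(Add(Add(17694, Mul(-1, -1275)), -36710), Pow(Add(-1080, z), -1)) = Mul(Add(Add(17694, Mul(-1, -1275)), -36710), Pow(Add(-1080, -37705), -1)) = Mul(Add(Add(17694, 1275), -36710), Pow(-38785, -1)) = Mul(Add(18969, -36710), Rational(-1, 38785)) = Mul(-17741, Rational(-1, 38785)) = Rational(17741, 38785)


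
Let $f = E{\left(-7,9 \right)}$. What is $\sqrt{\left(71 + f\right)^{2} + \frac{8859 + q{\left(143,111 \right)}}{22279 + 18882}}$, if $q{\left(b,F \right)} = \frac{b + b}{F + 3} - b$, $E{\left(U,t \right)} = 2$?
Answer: $\frac{2 \sqrt{7333723581144819}}{2346177} \approx 73.001$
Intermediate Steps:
$f = 2$
$q{\left(b,F \right)} = - b + \frac{2 b}{3 + F}$ ($q{\left(b,F \right)} = \frac{2 b}{3 + F} - b = - b + \frac{2 b}{3 + F}$)
$\sqrt{\left(71 + f\right)^{2} + \frac{8859 + q{\left(143,111 \right)}}{22279 + 18882}} = \sqrt{\left(71 + 2\right)^{2} + \frac{8859 - \frac{143 \left(1 + 111\right)}{3 + 111}}{22279 + 18882}} = \sqrt{73^{2} + \frac{8859 - 143 \cdot \frac{1}{114} \cdot 112}{41161}} = \sqrt{5329 + \left(8859 - 143 \cdot \frac{1}{114} \cdot 112\right) \frac{1}{41161}} = \sqrt{5329 + \left(8859 - \frac{8008}{57}\right) \frac{1}{41161}} = \sqrt{5329 + \frac{496955}{57} \cdot \frac{1}{41161}} = \sqrt{5329 + \frac{496955}{2346177}} = \sqrt{\frac{12503274188}{2346177}} = \frac{2 \sqrt{7333723581144819}}{2346177}$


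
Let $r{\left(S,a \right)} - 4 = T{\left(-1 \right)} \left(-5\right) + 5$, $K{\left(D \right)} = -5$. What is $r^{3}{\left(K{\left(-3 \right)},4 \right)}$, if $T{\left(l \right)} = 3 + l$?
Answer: $-1$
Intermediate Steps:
$r{\left(S,a \right)} = -1$ ($r{\left(S,a \right)} = 4 + \left(\left(3 - 1\right) \left(-5\right) + 5\right) = 4 + \left(2 \left(-5\right) + 5\right) = 4 + \left(-10 + 5\right) = 4 - 5 = -1$)
$r^{3}{\left(K{\left(-3 \right)},4 \right)} = \left(-1\right)^{3} = -1$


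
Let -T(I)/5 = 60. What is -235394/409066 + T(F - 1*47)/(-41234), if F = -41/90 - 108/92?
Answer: -2395879099/4216856861 ≈ -0.56817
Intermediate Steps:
F = -3373/2070 (F = -41*1/90 - 108*1/92 = -41/90 - 27/23 = -3373/2070 ≈ -1.6295)
T(I) = -300 (T(I) = -5*60 = -300)
-235394/409066 + T(F - 1*47)/(-41234) = -235394/409066 - 300/(-41234) = -235394*1/409066 - 300*(-1/41234) = -117697/204533 + 150/20617 = -2395879099/4216856861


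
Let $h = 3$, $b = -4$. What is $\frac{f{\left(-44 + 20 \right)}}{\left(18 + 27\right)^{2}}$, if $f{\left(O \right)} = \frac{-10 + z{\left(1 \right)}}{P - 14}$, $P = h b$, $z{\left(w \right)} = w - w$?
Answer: $\frac{1}{5265} \approx 0.00018993$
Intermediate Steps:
$z{\left(w \right)} = 0$
$P = -12$ ($P = 3 \left(-4\right) = -12$)
$f{\left(O \right)} = \frac{5}{13}$ ($f{\left(O \right)} = \frac{-10 + 0}{-12 - 14} = - \frac{10}{-26} = \left(-10\right) \left(- \frac{1}{26}\right) = \frac{5}{13}$)
$\frac{f{\left(-44 + 20 \right)}}{\left(18 + 27\right)^{2}} = \frac{5}{13 \left(18 + 27\right)^{2}} = \frac{5}{13 \cdot 45^{2}} = \frac{5}{13 \cdot 2025} = \frac{5}{13} \cdot \frac{1}{2025} = \frac{1}{5265}$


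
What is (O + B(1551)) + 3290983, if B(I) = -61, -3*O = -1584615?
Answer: 3819127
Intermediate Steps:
O = 528205 (O = -⅓*(-1584615) = 528205)
(O + B(1551)) + 3290983 = (528205 - 61) + 3290983 = 528144 + 3290983 = 3819127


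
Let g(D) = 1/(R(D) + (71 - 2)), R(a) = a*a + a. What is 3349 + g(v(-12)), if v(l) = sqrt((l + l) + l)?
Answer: 1255886/375 - 2*I/375 ≈ 3349.0 - 0.0053333*I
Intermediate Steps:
R(a) = a + a**2 (R(a) = a**2 + a = a + a**2)
v(l) = sqrt(3)*sqrt(l) (v(l) = sqrt(2*l + l) = sqrt(3*l) = sqrt(3)*sqrt(l))
g(D) = 1/(69 + D*(1 + D)) (g(D) = 1/(D*(1 + D) + (71 - 2)) = 1/(D*(1 + D) + 69) = 1/(69 + D*(1 + D)))
3349 + g(v(-12)) = 3349 + 1/(69 + (sqrt(3)*sqrt(-12))*(1 + sqrt(3)*sqrt(-12))) = 3349 + 1/(69 + (sqrt(3)*(2*I*sqrt(3)))*(1 + sqrt(3)*(2*I*sqrt(3)))) = 3349 + 1/(69 + (6*I)*(1 + 6*I)) = 3349 + 1/(69 + 6*I*(1 + 6*I))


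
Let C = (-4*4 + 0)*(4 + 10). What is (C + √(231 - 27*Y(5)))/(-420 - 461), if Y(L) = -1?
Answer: 224/881 - √258/881 ≈ 0.23602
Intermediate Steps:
C = -224 (C = (-16 + 0)*14 = -16*14 = -224)
(C + √(231 - 27*Y(5)))/(-420 - 461) = (-224 + √(231 - 27*(-1)))/(-420 - 461) = (-224 + √(231 + 27))/(-881) = (-224 + √258)*(-1/881) = 224/881 - √258/881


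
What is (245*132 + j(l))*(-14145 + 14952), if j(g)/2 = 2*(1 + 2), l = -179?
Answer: 26108064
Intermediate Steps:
j(g) = 12 (j(g) = 2*(2*(1 + 2)) = 2*(2*3) = 2*6 = 12)
(245*132 + j(l))*(-14145 + 14952) = (245*132 + 12)*(-14145 + 14952) = (32340 + 12)*807 = 32352*807 = 26108064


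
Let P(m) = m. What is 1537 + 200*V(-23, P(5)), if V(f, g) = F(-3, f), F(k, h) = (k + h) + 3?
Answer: -3063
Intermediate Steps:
F(k, h) = 3 + h + k (F(k, h) = (h + k) + 3 = 3 + h + k)
V(f, g) = f (V(f, g) = 3 + f - 3 = f)
1537 + 200*V(-23, P(5)) = 1537 + 200*(-23) = 1537 - 4600 = -3063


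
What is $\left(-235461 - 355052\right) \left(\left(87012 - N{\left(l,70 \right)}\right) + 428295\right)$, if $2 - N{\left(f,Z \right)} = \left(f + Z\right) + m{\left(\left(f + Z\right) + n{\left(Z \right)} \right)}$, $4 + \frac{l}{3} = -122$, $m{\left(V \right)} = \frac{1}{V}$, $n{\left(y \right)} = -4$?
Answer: $- \frac{94883075529319}{312} \approx -3.0411 \cdot 10^{11}$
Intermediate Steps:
$l = -378$ ($l = -12 + 3 \left(-122\right) = -12 - 366 = -378$)
$N{\left(f,Z \right)} = 2 - Z - f - \frac{1}{-4 + Z + f}$ ($N{\left(f,Z \right)} = 2 - \left(\left(f + Z\right) + \frac{1}{\left(f + Z\right) - 4}\right) = 2 - \left(\left(Z + f\right) + \frac{1}{\left(Z + f\right) - 4}\right) = 2 - \left(\left(Z + f\right) + \frac{1}{-4 + Z + f}\right) = 2 - \left(Z + f + \frac{1}{-4 + Z + f}\right) = 2 - Z - f - \frac{1}{-4 + Z + f}$)
$\left(-235461 - 355052\right) \left(\left(87012 - N{\left(l,70 \right)}\right) + 428295\right) = \left(-235461 - 355052\right) \left(\left(87012 - \frac{-1 + \left(-4 + 70 - 378\right) \left(2 - 70 - -378\right)}{-4 + 70 - 378}\right) + 428295\right) = - 590513 \left(\left(87012 - \frac{-1 - 312 \left(2 - 70 + 378\right)}{-312}\right) + 428295\right) = - 590513 \left(\left(87012 - - \frac{-1 - 96720}{312}\right) + 428295\right) = - 590513 \left(\left(87012 - \left(- \frac{1}{312}\right) \left(-96721\right)\right) + 428295\right) = - 590513 \left(\left(87012 - \frac{96721}{312}\right) + 428295\right) = - 590513 \left(\frac{27051023}{312} + 428295\right) = \left(-590513\right) \frac{160679063}{312} = - \frac{94883075529319}{312}$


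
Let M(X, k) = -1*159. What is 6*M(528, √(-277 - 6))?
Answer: -954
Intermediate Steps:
M(X, k) = -159
6*M(528, √(-277 - 6)) = 6*(-159) = -954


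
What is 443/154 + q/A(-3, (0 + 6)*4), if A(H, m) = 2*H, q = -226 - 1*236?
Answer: 12301/154 ≈ 79.877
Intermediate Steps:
q = -462 (q = -226 - 236 = -462)
443/154 + q/A(-3, (0 + 6)*4) = 443/154 - 462/(2*(-3)) = 443*(1/154) - 462/(-6) = 443/154 - 462*(-1/6) = 443/154 + 77 = 12301/154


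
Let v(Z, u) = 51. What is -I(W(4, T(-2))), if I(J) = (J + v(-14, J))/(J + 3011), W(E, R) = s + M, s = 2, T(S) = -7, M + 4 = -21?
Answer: -7/747 ≈ -0.0093708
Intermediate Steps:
M = -25 (M = -4 - 21 = -25)
W(E, R) = -23 (W(E, R) = 2 - 25 = -23)
I(J) = (51 + J)/(3011 + J) (I(J) = (J + 51)/(J + 3011) = (51 + J)/(3011 + J))
-I(W(4, T(-2))) = -(51 - 23)/(3011 - 23) = -28/2988 = -1*7/747 = -7/747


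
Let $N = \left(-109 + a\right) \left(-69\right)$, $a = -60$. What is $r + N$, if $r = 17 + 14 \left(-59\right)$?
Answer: $10852$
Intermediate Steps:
$N = 11661$ ($N = \left(-109 - 60\right) \left(-69\right) = \left(-169\right) \left(-69\right) = 11661$)
$r = -809$ ($r = 17 - 826 = -809$)
$r + N = -809 + 11661 = 10852$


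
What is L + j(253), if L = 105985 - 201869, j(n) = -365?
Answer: -96249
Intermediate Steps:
L = -95884
L + j(253) = -95884 - 365 = -96249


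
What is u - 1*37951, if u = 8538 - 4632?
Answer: -34045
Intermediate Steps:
u = 3906
u - 1*37951 = 3906 - 1*37951 = 3906 - 37951 = -34045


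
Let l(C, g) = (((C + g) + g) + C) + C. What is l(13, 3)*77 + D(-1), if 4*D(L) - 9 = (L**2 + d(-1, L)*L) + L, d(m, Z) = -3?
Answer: 3468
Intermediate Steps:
D(L) = 9/4 - L/2 + L**2/4 (D(L) = 9/4 + ((L**2 - 3*L) + L)/4 = 9/4 + (L**2 - 2*L)/4 = 9/4 + (-L/2 + L**2/4) = 9/4 - L/2 + L**2/4)
l(C, g) = 2*g + 3*C (l(C, g) = ((C + 2*g) + C) + C = (2*C + 2*g) + C = 2*g + 3*C)
l(13, 3)*77 + D(-1) = (2*3 + 3*13)*77 + (9/4 - 1/2*(-1) + (1/4)*(-1)**2) = (6 + 39)*77 + (9/4 + 1/2 + (1/4)*1) = 45*77 + (9/4 + 1/2 + 1/4) = 3465 + 3 = 3468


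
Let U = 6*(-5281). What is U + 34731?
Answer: 3045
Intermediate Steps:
U = -31686
U + 34731 = -31686 + 34731 = 3045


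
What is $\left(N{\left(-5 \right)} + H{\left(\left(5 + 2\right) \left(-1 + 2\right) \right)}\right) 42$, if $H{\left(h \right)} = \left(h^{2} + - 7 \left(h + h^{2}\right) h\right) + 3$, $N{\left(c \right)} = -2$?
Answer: $-113148$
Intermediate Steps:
$H{\left(h \right)} = 3 + h^{2} + h \left(- 7 h - 7 h^{2}\right)$ ($H{\left(h \right)} = \left(h^{2} + \left(- 7 h - 7 h^{2}\right) h\right) + 3 = \left(h^{2} + h \left(- 7 h - 7 h^{2}\right)\right) + 3 = 3 + h^{2} + h \left(- 7 h - 7 h^{2}\right)$)
$\left(N{\left(-5 \right)} + H{\left(\left(5 + 2\right) \left(-1 + 2\right) \right)}\right) 42 = \left(-2 - \left(-3 + 6 \left(-1 + 2\right)^{2} \left(5 + 2\right)^{2} + 7 \left(-1 + 2\right)^{3} \left(5 + 2\right)^{3}\right)\right) 42 = \left(-2 - \left(-3 + 294 + 2401\right)\right) 42 = \left(-2 - 2692\right) 42 = \left(-2694\right) 42 = -113148$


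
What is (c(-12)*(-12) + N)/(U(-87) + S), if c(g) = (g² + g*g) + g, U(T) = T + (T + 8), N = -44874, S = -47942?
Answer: 8031/8018 ≈ 1.0016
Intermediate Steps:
U(T) = 8 + 2*T (U(T) = T + (8 + T) = 8 + 2*T)
c(g) = g + 2*g² (c(g) = (g² + g²) + g = 2*g² + g = g + 2*g²)
(c(-12)*(-12) + N)/(U(-87) + S) = (-12*(1 + 2*(-12))*(-12) - 44874)/((8 + 2*(-87)) - 47942) = (-12*(1 - 24)*(-12) - 44874)/((8 - 174) - 47942) = (-12*(-23)*(-12) - 44874)/(-166 - 47942) = (276*(-12) - 44874)/(-48108) = (-3312 - 44874)*(-1/48108) = -48186*(-1/48108) = 8031/8018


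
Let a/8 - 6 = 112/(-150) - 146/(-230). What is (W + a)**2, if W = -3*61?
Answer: 54952267561/2975625 ≈ 18467.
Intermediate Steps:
W = -183
a = 81256/1725 (a = 48 + 8*(112/(-150) - 146/(-230)) = 48 + 8*(112*(-1/150) - 146*(-1/230)) = 48 + 8*(-56/75 + 73/115) = 48 + 8*(-193/1725) = 48 - 1544/1725 = 81256/1725 ≈ 47.105)
(W + a)**2 = (-183 + 81256/1725)**2 = (-234419/1725)**2 = 54952267561/2975625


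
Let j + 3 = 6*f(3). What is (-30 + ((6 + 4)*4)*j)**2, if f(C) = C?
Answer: 324900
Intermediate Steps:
j = 15 (j = -3 + 6*3 = -3 + 18 = 15)
(-30 + ((6 + 4)*4)*j)**2 = (-30 + ((6 + 4)*4)*15)**2 = (-30 + (10*4)*15)**2 = (-30 + 40*15)**2 = (-30 + 600)**2 = 570**2 = 324900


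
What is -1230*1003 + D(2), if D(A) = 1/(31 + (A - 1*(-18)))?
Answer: -62918189/51 ≈ -1.2337e+6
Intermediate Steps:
D(A) = 1/(49 + A) (D(A) = 1/(31 + (A + 18)) = 1/(31 + (18 + A)) = 1/(49 + A))
-1230*1003 + D(2) = -1230*1003 + 1/(49 + 2) = -1233690 + 1/51 = -62918189/51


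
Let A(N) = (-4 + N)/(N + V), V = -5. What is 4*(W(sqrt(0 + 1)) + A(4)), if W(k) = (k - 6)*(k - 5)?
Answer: 80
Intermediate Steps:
A(N) = (-4 + N)/(-5 + N) (A(N) = (-4 + N)/(N - 5) = (-4 + N)/(-5 + N))
W(k) = (-6 + k)*(-5 + k)
4*(W(sqrt(0 + 1)) + A(4)) = 4*((30 + (sqrt(0 + 1))**2 - 11*sqrt(0 + 1)) + (-4 + 4)/(-5 + 4)) = 4*((30 + (sqrt(1))**2 - 11*sqrt(1)) + 0/(-1)) = 4*((30 + 1**2 - 11*1) - 1*0) = 4*((30 + 1 - 11) + 0) = 4*(20 + 0) = 4*20 = 80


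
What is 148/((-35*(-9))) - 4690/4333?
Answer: -119438/194985 ≈ -0.61255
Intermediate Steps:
148/((-35*(-9))) - 4690/4333 = 148/315 - 4690*1/4333 = 148*(1/315) - 670/619 = 148/315 - 670/619 = -119438/194985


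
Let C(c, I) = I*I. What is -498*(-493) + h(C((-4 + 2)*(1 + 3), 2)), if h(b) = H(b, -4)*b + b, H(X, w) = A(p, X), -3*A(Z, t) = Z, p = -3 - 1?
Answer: 736570/3 ≈ 2.4552e+5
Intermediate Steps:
p = -4
C(c, I) = I²
A(Z, t) = -Z/3
H(X, w) = 4/3 (H(X, w) = -⅓*(-4) = 4/3)
h(b) = 7*b/3 (h(b) = 4*b/3 + b = 7*b/3)
-498*(-493) + h(C((-4 + 2)*(1 + 3), 2)) = -498*(-493) + (7/3)*2² = 245514 + (7/3)*4 = 245514 + 28/3 = 736570/3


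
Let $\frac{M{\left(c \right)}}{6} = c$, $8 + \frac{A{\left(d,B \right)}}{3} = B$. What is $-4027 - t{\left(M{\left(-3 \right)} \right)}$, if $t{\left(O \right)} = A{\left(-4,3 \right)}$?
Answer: $-4012$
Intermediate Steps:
$A{\left(d,B \right)} = -24 + 3 B$
$M{\left(c \right)} = 6 c$
$t{\left(O \right)} = -15$ ($t{\left(O \right)} = -24 + 3 \cdot 3 = -24 + 9 = -15$)
$-4027 - t{\left(M{\left(-3 \right)} \right)} = -4027 - -15 = -4027 + 15 = -4012$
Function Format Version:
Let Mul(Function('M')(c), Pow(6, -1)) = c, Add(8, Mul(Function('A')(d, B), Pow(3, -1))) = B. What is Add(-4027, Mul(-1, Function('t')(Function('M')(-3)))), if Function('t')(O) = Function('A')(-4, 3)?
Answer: -4012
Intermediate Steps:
Function('A')(d, B) = Add(-24, Mul(3, B))
Function('M')(c) = Mul(6, c)
Function('t')(O) = -15 (Function('t')(O) = Add(-24, Mul(3, 3)) = Add(-24, 9) = -15)
Add(-4027, Mul(-1, Function('t')(Function('M')(-3)))) = Add(-4027, Mul(-1, -15)) = Add(-4027, 15) = -4012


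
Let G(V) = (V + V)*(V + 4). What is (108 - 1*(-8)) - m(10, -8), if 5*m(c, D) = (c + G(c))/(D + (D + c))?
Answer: 377/3 ≈ 125.67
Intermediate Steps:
G(V) = 2*V*(4 + V) (G(V) = (2*V)*(4 + V) = 2*V*(4 + V))
m(c, D) = (c + 2*c*(4 + c))/(5*(c + 2*D)) (m(c, D) = ((c + 2*c*(4 + c))/(D + (D + c)))/5 = ((c + 2*c*(4 + c))/(c + 2*D))/5 = (c + 2*c*(4 + c))/(5*(c + 2*D)))
(108 - 1*(-8)) - m(10, -8) = (108 - 1*(-8)) - 10*(9 + 2*10)/(5*(10 + 2*(-8))) = (108 + 8) - 10*(9 + 20)/(5*(10 - 16)) = 116 - 10*29/(5*(-6)) = 116 - 10*(-1)*29/(5*6) = 116 - 1*(-29/3) = 116 + 29/3 = 377/3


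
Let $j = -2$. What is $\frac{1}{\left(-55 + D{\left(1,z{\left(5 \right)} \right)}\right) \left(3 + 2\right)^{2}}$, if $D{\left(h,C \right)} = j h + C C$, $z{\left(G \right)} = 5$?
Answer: $- \frac{1}{800} \approx -0.00125$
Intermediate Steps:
$D{\left(h,C \right)} = C^{2} - 2 h$ ($D{\left(h,C \right)} = - 2 h + C C = - 2 h + C^{2} = C^{2} - 2 h$)
$\frac{1}{\left(-55 + D{\left(1,z{\left(5 \right)} \right)}\right) \left(3 + 2\right)^{2}} = \frac{1}{\left(-55 + \left(5^{2} - 2\right)\right) \left(3 + 2\right)^{2}} = \frac{1}{\left(-55 + \left(25 - 2\right)\right) 5^{2}} = \frac{1}{\left(-55 + 23\right) 25} = \frac{1}{\left(-32\right) 25} = \frac{1}{-800} = - \frac{1}{800}$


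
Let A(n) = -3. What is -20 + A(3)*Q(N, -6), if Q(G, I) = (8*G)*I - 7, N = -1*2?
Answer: -287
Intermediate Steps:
N = -2
Q(G, I) = -7 + 8*G*I (Q(G, I) = 8*G*I - 7 = -7 + 8*G*I)
-20 + A(3)*Q(N, -6) = -20 - 3*(-7 + 8*(-2)*(-6)) = -20 - 3*(-7 + 96) = -20 - 3*89 = -20 - 267 = -287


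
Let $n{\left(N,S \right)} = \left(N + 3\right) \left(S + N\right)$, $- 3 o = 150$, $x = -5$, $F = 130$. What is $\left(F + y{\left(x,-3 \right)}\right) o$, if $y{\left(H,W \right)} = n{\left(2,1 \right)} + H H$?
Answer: $-8500$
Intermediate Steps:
$o = -50$ ($o = \left(- \frac{1}{3}\right) 150 = -50$)
$n{\left(N,S \right)} = \left(3 + N\right) \left(N + S\right)$
$y{\left(H,W \right)} = 15 + H^{2}$ ($y{\left(H,W \right)} = \left(2^{2} + 3 \cdot 2 + 3 \cdot 1 + 2 \cdot 1\right) + H H = \left(4 + 6 + 3 + 2\right) + H^{2} = 15 + H^{2}$)
$\left(F + y{\left(x,-3 \right)}\right) o = \left(130 + \left(15 + \left(-5\right)^{2}\right)\right) \left(-50\right) = \left(130 + \left(15 + 25\right)\right) \left(-50\right) = \left(130 + 40\right) \left(-50\right) = 170 \left(-50\right) = -8500$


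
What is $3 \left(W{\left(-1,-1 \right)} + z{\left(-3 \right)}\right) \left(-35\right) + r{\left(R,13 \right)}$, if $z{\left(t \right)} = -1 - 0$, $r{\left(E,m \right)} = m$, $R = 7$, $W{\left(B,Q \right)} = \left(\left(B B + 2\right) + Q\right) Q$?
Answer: $328$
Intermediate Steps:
$W{\left(B,Q \right)} = Q \left(2 + Q + B^{2}\right)$ ($W{\left(B,Q \right)} = \left(\left(B^{2} + 2\right) + Q\right) Q = \left(\left(2 + B^{2}\right) + Q\right) Q = \left(2 + Q + B^{2}\right) Q = Q \left(2 + Q + B^{2}\right)$)
$z{\left(t \right)} = -1$ ($z{\left(t \right)} = -1 + 0 = -1$)
$3 \left(W{\left(-1,-1 \right)} + z{\left(-3 \right)}\right) \left(-35\right) + r{\left(R,13 \right)} = 3 \left(- (2 - 1 + \left(-1\right)^{2}) - 1\right) \left(-35\right) + 13 = 3 \left(- (2 - 1 + 1) - 1\right) \left(-35\right) + 13 = 3 \left(\left(-1\right) 2 - 1\right) \left(-35\right) + 13 = 3 \left(-2 - 1\right) \left(-35\right) + 13 = 3 \left(-3\right) \left(-35\right) + 13 = \left(-9\right) \left(-35\right) + 13 = 315 + 13 = 328$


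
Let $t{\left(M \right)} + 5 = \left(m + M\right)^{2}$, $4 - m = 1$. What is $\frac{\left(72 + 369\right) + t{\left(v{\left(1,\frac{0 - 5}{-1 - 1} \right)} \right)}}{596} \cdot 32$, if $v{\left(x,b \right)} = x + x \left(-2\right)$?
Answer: $\frac{3520}{149} \approx 23.624$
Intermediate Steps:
$m = 3$ ($m = 4 - 1 = 3$)
$v{\left(x,b \right)} = - x$ ($v{\left(x,b \right)} = x - 2 x = - x$)
$t{\left(M \right)} = -5 + \left(3 + M\right)^{2}$
$\frac{\left(72 + 369\right) + t{\left(v{\left(1,\frac{0 - 5}{-1 - 1} \right)} \right)}}{596} \cdot 32 = \frac{\left(72 + 369\right) - \left(5 - \left(3 - 1\right)^{2}\right)}{596} \cdot 32 = \left(441 - \left(5 - \left(3 - 1\right)^{2}\right)\right) \frac{1}{596} \cdot 32 = \left(441 - \left(5 - 2^{2}\right)\right) \frac{1}{596} \cdot 32 = \left(441 + \left(-5 + 4\right)\right) \frac{1}{596} \cdot 32 = \left(441 - 1\right) \frac{1}{596} \cdot 32 = 440 \cdot \frac{1}{596} \cdot 32 = \frac{110}{149} \cdot 32 = \frac{3520}{149}$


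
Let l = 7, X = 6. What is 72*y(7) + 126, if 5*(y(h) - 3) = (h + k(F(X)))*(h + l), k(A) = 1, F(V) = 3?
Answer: 9774/5 ≈ 1954.8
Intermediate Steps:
y(h) = 3 + (1 + h)*(7 + h)/5 (y(h) = 3 + ((h + 1)*(h + 7))/5 = 3 + ((1 + h)*(7 + h))/5 = 3 + (1 + h)*(7 + h)/5)
72*y(7) + 126 = 72*(22/5 + (1/5)*7**2 + (8/5)*7) + 126 = 72*(22/5 + (1/5)*49 + 56/5) + 126 = 72*(22/5 + 49/5 + 56/5) + 126 = 72*(127/5) + 126 = 9144/5 + 126 = 9774/5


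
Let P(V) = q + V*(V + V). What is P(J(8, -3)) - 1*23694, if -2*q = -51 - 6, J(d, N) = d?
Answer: -47075/2 ≈ -23538.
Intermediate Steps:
q = 57/2 (q = -(-51 - 6)/2 = -½*(-57) = 57/2 ≈ 28.500)
P(V) = 57/2 + 2*V² (P(V) = 57/2 + V*(V + V) = 57/2 + V*(2*V) = 57/2 + 2*V²)
P(J(8, -3)) - 1*23694 = (57/2 + 2*8²) - 1*23694 = (57/2 + 2*64) - 23694 = (57/2 + 128) - 23694 = 313/2 - 23694 = -47075/2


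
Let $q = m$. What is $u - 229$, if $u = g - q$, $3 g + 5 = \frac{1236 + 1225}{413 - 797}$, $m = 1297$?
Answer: $- \frac{1762333}{1152} \approx -1529.8$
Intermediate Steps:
$q = 1297$
$g = - \frac{4381}{1152}$ ($g = - \frac{5}{3} + \frac{\left(1236 + 1225\right) \frac{1}{413 - 797}}{3} = - \frac{5}{3} + \frac{2461 \frac{1}{-384}}{3} = - \frac{5}{3} + \frac{2461 \left(- \frac{1}{384}\right)}{3} = - \frac{5}{3} + \frac{1}{3} \left(- \frac{2461}{384}\right) = - \frac{5}{3} - \frac{2461}{1152} = - \frac{4381}{1152} \approx -3.803$)
$u = - \frac{1498525}{1152}$ ($u = - \frac{4381}{1152} - 1297 = - \frac{1498525}{1152} \approx -1300.8$)
$u - 229 = - \frac{1498525}{1152} - 229 = - \frac{1762333}{1152}$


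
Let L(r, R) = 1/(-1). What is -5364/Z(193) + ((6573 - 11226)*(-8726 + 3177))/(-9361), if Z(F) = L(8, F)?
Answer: 2217537/851 ≈ 2605.8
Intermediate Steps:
L(r, R) = -1 (L(r, R) = 1*(-1) = -1)
Z(F) = -1
-5364/Z(193) + ((6573 - 11226)*(-8726 + 3177))/(-9361) = -5364/(-1) + ((6573 - 11226)*(-8726 + 3177))/(-9361) = -5364*(-1) - 4653*(-5549)*(-1/9361) = 5364 + 25819497*(-1/9361) = 5364 - 2347227/851 = 2217537/851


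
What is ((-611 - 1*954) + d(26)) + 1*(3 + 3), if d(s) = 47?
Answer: -1512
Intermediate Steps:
((-611 - 1*954) + d(26)) + 1*(3 + 3) = ((-611 - 1*954) + 47) + 1*(3 + 3) = ((-611 - 954) + 47) + 1*6 = (-1565 + 47) + 6 = -1518 + 6 = -1512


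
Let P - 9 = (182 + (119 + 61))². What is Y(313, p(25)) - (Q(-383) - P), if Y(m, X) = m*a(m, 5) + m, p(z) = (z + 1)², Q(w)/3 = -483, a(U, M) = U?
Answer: 230784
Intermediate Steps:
Q(w) = -1449 (Q(w) = 3*(-483) = -1449)
P = 131053 (P = 9 + (182 + (119 + 61))² = 9 + (182 + 180)² = 9 + 362² = 9 + 131044 = 131053)
p(z) = (1 + z)²
Y(m, X) = m + m² (Y(m, X) = m*m + m = m² + m = m + m²)
Y(313, p(25)) - (Q(-383) - P) = 313*(1 + 313) - (-1449 - 1*131053) = 313*314 - (-1449 - 131053) = 98282 - 1*(-132502) = 98282 + 132502 = 230784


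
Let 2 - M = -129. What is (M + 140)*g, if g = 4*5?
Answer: 5420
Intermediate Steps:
M = 131 (M = 2 - 1*(-129) = 2 + 129 = 131)
g = 20
(M + 140)*g = (131 + 140)*20 = 271*20 = 5420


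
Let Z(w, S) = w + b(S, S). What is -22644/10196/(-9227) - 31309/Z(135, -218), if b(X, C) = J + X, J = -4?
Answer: 736376369014/2046207201 ≈ 359.87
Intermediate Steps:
b(X, C) = -4 + X
Z(w, S) = -4 + S + w (Z(w, S) = w + (-4 + S) = -4 + S + w)
-22644/10196/(-9227) - 31309/Z(135, -218) = -22644/10196/(-9227) - 31309/(-4 - 218 + 135) = -22644*1/10196*(-1/9227) - 31309/(-87) = -5661/2549*(-1/9227) - 31309*(-1/87) = 5661/23519623 + 31309/87 = 736376369014/2046207201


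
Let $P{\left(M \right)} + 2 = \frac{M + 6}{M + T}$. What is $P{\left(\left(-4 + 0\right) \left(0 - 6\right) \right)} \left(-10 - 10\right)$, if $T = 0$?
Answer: $15$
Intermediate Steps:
$P{\left(M \right)} = -2 + \frac{6 + M}{M}$ ($P{\left(M \right)} = -2 + \frac{M + 6}{M + 0} = -2 + \frac{6 + M}{M}$)
$P{\left(\left(-4 + 0\right) \left(0 - 6\right) \right)} \left(-10 - 10\right) = \frac{6 - \left(-4 + 0\right) \left(0 - 6\right)}{\left(-4 + 0\right) \left(0 - 6\right)} \left(-10 - 10\right) = \frac{6 - - 4 \left(0 - 6\right)}{\left(-4\right) \left(0 - 6\right)} \left(-20\right) = \frac{6 - \left(-4\right) \left(-6\right)}{\left(-4\right) \left(-6\right)} \left(-20\right) = \frac{6 - 24}{24} \left(-20\right) = \frac{1}{24} \left(-18\right) \left(-20\right) = \left(- \frac{3}{4}\right) \left(-20\right) = 15$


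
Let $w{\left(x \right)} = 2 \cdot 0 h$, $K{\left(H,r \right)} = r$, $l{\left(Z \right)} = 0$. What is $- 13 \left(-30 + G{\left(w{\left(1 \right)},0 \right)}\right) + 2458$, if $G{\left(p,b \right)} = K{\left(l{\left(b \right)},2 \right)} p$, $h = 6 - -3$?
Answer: $2848$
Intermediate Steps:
$h = 9$ ($h = 6 + 3 = 9$)
$w{\left(x \right)} = 0$ ($w{\left(x \right)} = 2 \cdot 0 \cdot 9 = 0 \cdot 9 = 0$)
$G{\left(p,b \right)} = 2 p$
$- 13 \left(-30 + G{\left(w{\left(1 \right)},0 \right)}\right) + 2458 = - 13 \left(-30 + 2 \cdot 0\right) + 2458 = - 13 \left(-30 + 0\right) + 2458 = \left(-13\right) \left(-30\right) + 2458 = 390 + 2458 = 2848$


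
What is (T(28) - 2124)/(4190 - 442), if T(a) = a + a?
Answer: -517/937 ≈ -0.55176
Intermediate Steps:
T(a) = 2*a
(T(28) - 2124)/(4190 - 442) = (2*28 - 2124)/(4190 - 442) = (56 - 2124)/3748 = -2068*1/3748 = -517/937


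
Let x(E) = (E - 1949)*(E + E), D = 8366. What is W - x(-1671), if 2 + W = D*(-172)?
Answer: -13536994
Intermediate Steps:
W = -1438954 (W = -2 + 8366*(-172) = -2 - 1438952 = -1438954)
x(E) = 2*E*(-1949 + E) (x(E) = (-1949 + E)*(2*E) = 2*E*(-1949 + E))
W - x(-1671) = -1438954 - 2*(-1671)*(-1949 - 1671) = -1438954 - 2*(-1671)*(-3620) = -1438954 - 1*12098040 = -1438954 - 12098040 = -13536994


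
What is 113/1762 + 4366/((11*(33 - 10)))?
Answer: 7721481/445786 ≈ 17.321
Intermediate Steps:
113/1762 + 4366/((11*(33 - 10))) = 113*(1/1762) + 4366/((11*23)) = 113/1762 + 4366/253 = 7721481/445786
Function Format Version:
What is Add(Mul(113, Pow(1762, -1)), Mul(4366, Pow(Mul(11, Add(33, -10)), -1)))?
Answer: Rational(7721481, 445786) ≈ 17.321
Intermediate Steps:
Add(Mul(113, Pow(1762, -1)), Mul(4366, Pow(Mul(11, Add(33, -10)), -1))) = Add(Mul(113, Rational(1, 1762)), Mul(4366, Pow(Mul(11, 23), -1))) = Add(Rational(113, 1762), Mul(4366, Pow(253, -1))) = Add(Rational(113, 1762), Mul(4366, Rational(1, 253))) = Add(Rational(113, 1762), Rational(4366, 253)) = Rational(7721481, 445786)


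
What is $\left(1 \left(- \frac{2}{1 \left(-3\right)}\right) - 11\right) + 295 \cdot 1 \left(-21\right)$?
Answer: $- \frac{18616}{3} \approx -6205.3$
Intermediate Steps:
$\left(1 \left(- \frac{2}{1 \left(-3\right)}\right) - 11\right) + 295 \cdot 1 \left(-21\right) = \left(1 \left(- \frac{2}{-3}\right) - 11\right) + 295 \left(-21\right) = \left(1 \left(\left(-2\right) \left(- \frac{1}{3}\right)\right) - 11\right) - 6195 = \left(1 \cdot \frac{2}{3} - 11\right) - 6195 = \left(\frac{2}{3} - 11\right) - 6195 = - \frac{31}{3} - 6195 = - \frac{18616}{3}$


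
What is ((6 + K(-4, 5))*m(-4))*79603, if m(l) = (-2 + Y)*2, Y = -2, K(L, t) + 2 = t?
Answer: -5731416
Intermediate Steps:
K(L, t) = -2 + t
m(l) = -8 (m(l) = (-2 - 2)*2 = -4*2 = -8)
((6 + K(-4, 5))*m(-4))*79603 = ((6 + (-2 + 5))*(-8))*79603 = ((6 + 3)*(-8))*79603 = (9*(-8))*79603 = -72*79603 = -5731416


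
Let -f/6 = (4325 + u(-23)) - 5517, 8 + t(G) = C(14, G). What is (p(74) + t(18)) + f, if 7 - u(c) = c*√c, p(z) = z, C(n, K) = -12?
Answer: 7164 - 138*I*√23 ≈ 7164.0 - 661.83*I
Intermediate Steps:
u(c) = 7 - c^(3/2) (u(c) = 7 - c*√c = 7 - c^(3/2))
t(G) = -20 (t(G) = -8 - 12 = -20)
f = 7110 - 138*I*√23 (f = -6*((4325 + (7 - (-23)^(3/2))) - 5517) = -6*((4325 + (7 - (-23)*I*√23)) - 5517) = -6*((4325 + (7 + 23*I*√23)) - 5517) = -6*((4332 + 23*I*√23) - 5517) = -6*(-1185 + 23*I*√23) = 7110 - 138*I*√23 ≈ 7110.0 - 661.83*I)
(p(74) + t(18)) + f = (74 - 20) + (7110 - 138*I*√23) = 54 + (7110 - 138*I*√23) = 7164 - 138*I*√23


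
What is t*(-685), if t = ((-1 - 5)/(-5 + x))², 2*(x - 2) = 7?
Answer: -98640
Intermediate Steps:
x = 11/2 (x = 2 + (½)*7 = 2 + 7/2 = 11/2 ≈ 5.5000)
t = 144 (t = ((-1 - 5)/(-5 + 11/2))² = (-6/½)² = (-6*2)² = (-12)² = 144)
t*(-685) = 144*(-685) = -98640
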